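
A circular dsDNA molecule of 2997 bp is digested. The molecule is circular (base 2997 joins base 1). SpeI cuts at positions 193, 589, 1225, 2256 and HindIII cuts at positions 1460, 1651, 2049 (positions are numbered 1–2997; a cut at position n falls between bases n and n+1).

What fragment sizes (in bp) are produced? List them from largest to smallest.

934, 636, 398, 396, 235, 207, 191 bp

Combined cut positions (sorted): 193, 589, 1225, 1460, 1651, 2049, 2256.
Circular molecule, 7 cuts → 7 fragments:
  589 − 193 = 396 bp
  1225 − 589 = 636 bp
  1460 − 1225 = 235 bp
  1651 − 1460 = 191 bp
  2049 − 1651 = 398 bp
  2256 − 2049 = 207 bp
  wrap: 2997 − 2256 + 193 = 934 bp
Sorted largest to smallest: 934, 636, 398, 396, 235, 207, 191 bp.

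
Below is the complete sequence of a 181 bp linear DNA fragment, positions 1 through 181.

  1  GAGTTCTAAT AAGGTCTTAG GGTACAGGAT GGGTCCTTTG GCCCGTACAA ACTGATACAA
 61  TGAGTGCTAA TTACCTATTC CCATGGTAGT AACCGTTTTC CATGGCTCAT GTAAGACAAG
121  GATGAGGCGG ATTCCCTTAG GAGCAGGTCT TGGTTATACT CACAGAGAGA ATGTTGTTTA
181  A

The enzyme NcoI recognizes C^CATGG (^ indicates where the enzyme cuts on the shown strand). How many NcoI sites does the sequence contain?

CCATGG occurs starting at positions 81, 100.
NcoI cuts at 2 sites.

2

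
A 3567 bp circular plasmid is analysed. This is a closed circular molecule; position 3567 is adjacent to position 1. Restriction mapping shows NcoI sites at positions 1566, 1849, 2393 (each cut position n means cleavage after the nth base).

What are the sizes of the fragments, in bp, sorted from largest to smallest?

Circular molecule, 3 cuts → 3 fragments:
  1849 − 1566 = 283 bp
  2393 − 1849 = 544 bp
  wrap: 3567 − 2393 + 1566 = 2740 bp
Sorted largest to smallest: 2740, 544, 283 bp.

2740, 544, 283 bp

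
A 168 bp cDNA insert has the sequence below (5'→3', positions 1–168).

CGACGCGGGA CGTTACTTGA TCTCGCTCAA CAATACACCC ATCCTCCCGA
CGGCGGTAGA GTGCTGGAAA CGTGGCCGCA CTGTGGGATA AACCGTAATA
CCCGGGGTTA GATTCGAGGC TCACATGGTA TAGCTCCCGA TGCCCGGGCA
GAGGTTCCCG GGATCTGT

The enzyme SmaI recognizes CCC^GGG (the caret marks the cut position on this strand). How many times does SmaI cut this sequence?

3

CCCGGG occurs starting at positions 101, 143, 157.
SmaI cuts at 3 sites.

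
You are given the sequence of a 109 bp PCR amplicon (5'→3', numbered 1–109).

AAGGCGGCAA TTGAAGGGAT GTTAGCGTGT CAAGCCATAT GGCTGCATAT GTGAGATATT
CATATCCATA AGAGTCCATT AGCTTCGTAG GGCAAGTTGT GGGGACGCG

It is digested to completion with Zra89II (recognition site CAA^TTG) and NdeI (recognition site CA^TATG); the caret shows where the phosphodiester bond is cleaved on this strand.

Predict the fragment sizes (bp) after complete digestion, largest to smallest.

62, 27, 10, 10 bp

The Zra89II site (CAATTG) starts at position 8.
Zra89II cuts after base 3 of each site, so after position 10.
NdeI sites (CATATG) start at positions 36, 46.
NdeI cuts after base 2 of each site, so after positions 37, 47.
Combined cut positions: 10, 37, 47.
Linear molecule, 3 cuts → 4 fragments:
  1–10 → 10 bp
  11–37 → 27 bp
  38–47 → 10 bp
  48–109 → 62 bp
Sorted largest to smallest: 62, 27, 10, 10 bp.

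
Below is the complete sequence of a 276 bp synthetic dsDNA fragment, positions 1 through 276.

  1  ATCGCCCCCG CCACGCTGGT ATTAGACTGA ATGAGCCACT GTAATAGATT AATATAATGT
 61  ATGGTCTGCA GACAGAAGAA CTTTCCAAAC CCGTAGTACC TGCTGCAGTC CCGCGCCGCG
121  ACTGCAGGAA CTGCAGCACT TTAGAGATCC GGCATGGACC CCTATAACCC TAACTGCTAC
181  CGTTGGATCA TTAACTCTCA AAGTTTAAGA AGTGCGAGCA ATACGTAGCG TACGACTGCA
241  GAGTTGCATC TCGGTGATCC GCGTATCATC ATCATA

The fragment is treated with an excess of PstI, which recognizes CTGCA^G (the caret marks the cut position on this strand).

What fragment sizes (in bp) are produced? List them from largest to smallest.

105, 70, 37, 36, 19, 9 bp

PstI sites (CTGCAG) start at positions 66, 103, 122, 131, 236.
PstI cuts after base 5 of each site (before the last base), so after positions 70, 107, 126, 135, 240.
Linear molecule, 5 cuts → 6 fragments:
  1–70 → 70 bp
  71–107 → 37 bp
  108–126 → 19 bp
  127–135 → 9 bp
  136–240 → 105 bp
  241–276 → 36 bp
Sorted largest to smallest: 105, 70, 37, 36, 19, 9 bp.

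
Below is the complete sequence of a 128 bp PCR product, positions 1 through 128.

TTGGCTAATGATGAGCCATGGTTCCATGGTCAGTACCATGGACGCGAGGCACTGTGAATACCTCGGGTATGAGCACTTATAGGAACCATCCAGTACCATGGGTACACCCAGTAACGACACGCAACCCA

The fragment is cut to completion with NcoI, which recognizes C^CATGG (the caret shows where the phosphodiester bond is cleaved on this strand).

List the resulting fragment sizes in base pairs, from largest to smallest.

60, 32, 16, 12, 8 bp

NcoI sites (CCATGG) start at positions 16, 24, 36, 96.
NcoI cuts after the first base of each site, so after positions 16, 24, 36, 96.
Linear molecule, 4 cuts → 5 fragments:
  1–16 → 16 bp
  17–24 → 8 bp
  25–36 → 12 bp
  37–96 → 60 bp
  97–128 → 32 bp
Sorted largest to smallest: 60, 32, 16, 12, 8 bp.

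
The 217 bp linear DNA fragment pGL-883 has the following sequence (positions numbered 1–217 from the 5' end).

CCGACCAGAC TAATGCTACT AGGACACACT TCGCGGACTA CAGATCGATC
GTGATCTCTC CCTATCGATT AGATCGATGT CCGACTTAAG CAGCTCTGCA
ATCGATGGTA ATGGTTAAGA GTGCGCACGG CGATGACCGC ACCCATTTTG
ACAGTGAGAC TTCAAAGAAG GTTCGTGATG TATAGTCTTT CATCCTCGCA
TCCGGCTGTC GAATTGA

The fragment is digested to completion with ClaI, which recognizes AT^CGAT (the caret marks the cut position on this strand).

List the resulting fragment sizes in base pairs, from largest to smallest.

ClaI sites (ATCGAT) start at positions 44, 64, 73, 101.
ClaI cuts after base 2 of each site, so after positions 45, 65, 74, 102.
Linear molecule, 4 cuts → 5 fragments:
  1–45 → 45 bp
  46–65 → 20 bp
  66–74 → 9 bp
  75–102 → 28 bp
  103–217 → 115 bp
Sorted largest to smallest: 115, 45, 28, 20, 9 bp.

115, 45, 28, 20, 9 bp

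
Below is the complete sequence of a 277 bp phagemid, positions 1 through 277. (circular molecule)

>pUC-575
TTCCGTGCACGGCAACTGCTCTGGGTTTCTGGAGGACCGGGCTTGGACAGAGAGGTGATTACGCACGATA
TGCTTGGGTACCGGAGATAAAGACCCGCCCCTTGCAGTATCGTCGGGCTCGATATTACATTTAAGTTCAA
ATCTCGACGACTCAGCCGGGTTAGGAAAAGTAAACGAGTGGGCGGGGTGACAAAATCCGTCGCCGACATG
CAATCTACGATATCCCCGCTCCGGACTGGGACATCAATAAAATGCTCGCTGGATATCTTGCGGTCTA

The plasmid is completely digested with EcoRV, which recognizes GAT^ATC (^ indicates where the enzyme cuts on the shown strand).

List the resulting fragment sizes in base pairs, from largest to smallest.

234, 43 bp

EcoRV sites (GATATC) start at positions 219, 262.
EcoRV cuts after base 3 of each site, so after positions 221, 264.
Circular molecule, 2 cuts → 2 fragments:
  222–264 → 43 bp
  265–277 then 1–221 → 13 + 221 = 234 bp
Sorted largest to smallest: 234, 43 bp.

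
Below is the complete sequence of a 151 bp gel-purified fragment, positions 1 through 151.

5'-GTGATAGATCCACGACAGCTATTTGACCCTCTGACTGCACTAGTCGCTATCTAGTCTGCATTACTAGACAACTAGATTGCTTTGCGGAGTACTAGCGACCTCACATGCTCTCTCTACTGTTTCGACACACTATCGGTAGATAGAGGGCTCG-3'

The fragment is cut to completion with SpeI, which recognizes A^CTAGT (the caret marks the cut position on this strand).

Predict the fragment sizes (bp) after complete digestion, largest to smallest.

The SpeI site (ACTAGT) starts at position 39.
SpeI cuts after the first base of each site, so after position 39.
Linear molecule, 1 cut → 2 fragments:
  1–39 → 39 bp
  40–151 → 112 bp
Sorted largest to smallest: 112, 39 bp.

112, 39 bp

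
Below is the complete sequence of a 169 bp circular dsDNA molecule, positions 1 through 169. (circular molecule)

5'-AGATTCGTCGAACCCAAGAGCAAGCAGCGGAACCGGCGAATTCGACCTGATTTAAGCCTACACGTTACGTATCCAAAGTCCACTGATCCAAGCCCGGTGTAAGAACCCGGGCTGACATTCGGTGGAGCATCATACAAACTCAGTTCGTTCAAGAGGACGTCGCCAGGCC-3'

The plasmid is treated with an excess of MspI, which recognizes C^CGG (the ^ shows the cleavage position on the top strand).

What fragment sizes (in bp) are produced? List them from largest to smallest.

95, 61, 13 bp

MspI sites (CCGG) start at positions 33, 94, 107.
MspI cuts after the first base of each site, so after positions 33, 94, 107.
Circular molecule, 3 cuts → 3 fragments:
  34–94 → 61 bp
  95–107 → 13 bp
  108–169 then 1–33 → 62 + 33 = 95 bp
Sorted largest to smallest: 95, 61, 13 bp.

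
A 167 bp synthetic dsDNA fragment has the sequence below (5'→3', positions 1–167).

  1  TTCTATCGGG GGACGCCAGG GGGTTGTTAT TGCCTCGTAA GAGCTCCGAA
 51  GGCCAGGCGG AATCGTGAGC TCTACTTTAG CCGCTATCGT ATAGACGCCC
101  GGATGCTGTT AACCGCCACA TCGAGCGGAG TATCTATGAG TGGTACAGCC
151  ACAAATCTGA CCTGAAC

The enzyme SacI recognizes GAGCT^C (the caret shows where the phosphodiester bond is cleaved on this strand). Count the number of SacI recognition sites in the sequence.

GAGCTC occurs starting at positions 41, 67.
SacI cuts at 2 sites.

2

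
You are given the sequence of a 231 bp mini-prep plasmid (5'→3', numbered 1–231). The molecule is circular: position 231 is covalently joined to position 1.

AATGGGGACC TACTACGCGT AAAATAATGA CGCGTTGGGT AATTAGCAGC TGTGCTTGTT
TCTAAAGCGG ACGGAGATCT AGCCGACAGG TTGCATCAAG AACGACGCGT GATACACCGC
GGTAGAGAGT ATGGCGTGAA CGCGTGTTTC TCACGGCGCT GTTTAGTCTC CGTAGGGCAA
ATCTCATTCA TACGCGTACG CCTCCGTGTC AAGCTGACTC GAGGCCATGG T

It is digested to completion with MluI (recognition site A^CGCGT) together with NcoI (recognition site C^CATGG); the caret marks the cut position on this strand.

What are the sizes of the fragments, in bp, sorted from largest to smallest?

75, 52, 35, 33, 21, 15 bp

MluI sites (ACGCGT) start at positions 15, 30, 105, 140, 192.
MluI cuts after the first base of each site, so after positions 15, 30, 105, 140, 192.
The NcoI site (CCATGG) starts at position 225.
NcoI cuts after the first base of each site, so after position 225.
Combined cut positions: 15, 30, 105, 140, 192, 225.
Circular molecule, 6 cuts → 6 fragments:
  16–30 → 15 bp
  31–105 → 75 bp
  106–140 → 35 bp
  141–192 → 52 bp
  193–225 → 33 bp
  226–231 then 1–15 → 6 + 15 = 21 bp
Sorted largest to smallest: 75, 52, 35, 33, 21, 15 bp.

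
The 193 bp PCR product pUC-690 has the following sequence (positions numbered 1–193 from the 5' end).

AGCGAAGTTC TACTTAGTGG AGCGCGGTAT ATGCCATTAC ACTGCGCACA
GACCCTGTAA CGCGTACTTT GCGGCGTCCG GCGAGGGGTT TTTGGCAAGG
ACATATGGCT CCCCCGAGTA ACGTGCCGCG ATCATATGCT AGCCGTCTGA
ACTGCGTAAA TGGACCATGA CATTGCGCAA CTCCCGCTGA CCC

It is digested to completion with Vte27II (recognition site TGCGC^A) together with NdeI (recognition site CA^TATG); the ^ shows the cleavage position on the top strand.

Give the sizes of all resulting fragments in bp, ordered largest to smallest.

Vte27II sites (TGCGCA) start at positions 43, 174.
Vte27II cuts after base 5 of each site (before the last base), so after positions 47, 178.
NdeI sites (CATATG) start at positions 102, 133.
NdeI cuts after base 2 of each site, so after positions 103, 134.
Combined cut positions: 47, 103, 134, 178.
Linear molecule, 4 cuts → 5 fragments:
  1–47 → 47 bp
  48–103 → 56 bp
  104–134 → 31 bp
  135–178 → 44 bp
  179–193 → 15 bp
Sorted largest to smallest: 56, 47, 44, 31, 15 bp.

56, 47, 44, 31, 15 bp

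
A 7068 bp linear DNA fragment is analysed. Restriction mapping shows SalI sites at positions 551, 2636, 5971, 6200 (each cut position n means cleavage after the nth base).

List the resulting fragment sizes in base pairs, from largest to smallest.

Linear molecule, 4 cuts → 5 fragments:
  551 − 0 = 551 bp
  2636 − 551 = 2085 bp
  5971 − 2636 = 3335 bp
  6200 − 5971 = 229 bp
  7068 − 6200 = 868 bp
Sorted largest to smallest: 3335, 2085, 868, 551, 229 bp.

3335, 2085, 868, 551, 229 bp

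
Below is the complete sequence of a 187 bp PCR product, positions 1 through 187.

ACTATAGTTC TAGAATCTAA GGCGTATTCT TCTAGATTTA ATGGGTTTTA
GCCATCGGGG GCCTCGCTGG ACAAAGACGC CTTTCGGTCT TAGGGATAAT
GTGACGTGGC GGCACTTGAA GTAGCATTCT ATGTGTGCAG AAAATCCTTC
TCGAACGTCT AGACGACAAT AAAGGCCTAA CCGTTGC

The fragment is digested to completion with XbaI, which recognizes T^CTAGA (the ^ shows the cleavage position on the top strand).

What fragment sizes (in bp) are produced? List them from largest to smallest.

XbaI sites (TCTAGA) start at positions 9, 31, 158.
XbaI cuts after the first base of each site, so after positions 9, 31, 158.
Linear molecule, 3 cuts → 4 fragments:
  1–9 → 9 bp
  10–31 → 22 bp
  32–158 → 127 bp
  159–187 → 29 bp
Sorted largest to smallest: 127, 29, 22, 9 bp.

127, 29, 22, 9 bp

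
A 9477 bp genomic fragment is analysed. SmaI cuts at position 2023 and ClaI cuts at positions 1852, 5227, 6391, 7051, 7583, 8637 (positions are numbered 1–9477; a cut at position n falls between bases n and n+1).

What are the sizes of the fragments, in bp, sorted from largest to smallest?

3204, 1852, 1164, 1054, 840, 660, 532, 171 bp

Combined cut positions (sorted): 1852, 2023, 5227, 6391, 7051, 7583, 8637.
Linear molecule, 7 cuts → 8 fragments:
  1852 − 0 = 1852 bp
  2023 − 1852 = 171 bp
  5227 − 2023 = 3204 bp
  6391 − 5227 = 1164 bp
  7051 − 6391 = 660 bp
  7583 − 7051 = 532 bp
  8637 − 7583 = 1054 bp
  9477 − 8637 = 840 bp
Sorted largest to smallest: 3204, 1852, 1164, 1054, 840, 660, 532, 171 bp.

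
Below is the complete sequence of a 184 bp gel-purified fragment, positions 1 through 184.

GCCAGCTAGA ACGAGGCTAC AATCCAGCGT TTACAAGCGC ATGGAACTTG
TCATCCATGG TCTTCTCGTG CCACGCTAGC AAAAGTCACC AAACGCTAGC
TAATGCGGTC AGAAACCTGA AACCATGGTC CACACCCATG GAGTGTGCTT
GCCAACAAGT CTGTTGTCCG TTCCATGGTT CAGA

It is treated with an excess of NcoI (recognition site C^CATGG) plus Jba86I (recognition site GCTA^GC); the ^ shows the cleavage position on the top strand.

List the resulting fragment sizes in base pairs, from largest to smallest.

NcoI sites (CCATGG) start at positions 55, 123, 136, 173.
NcoI cuts after the first base of each site, so after positions 55, 123, 136, 173.
Jba86I sites (GCTAGC) start at positions 75, 95.
Jba86I cuts after base 4 of each site, so after positions 78, 98.
Combined cut positions: 55, 78, 98, 123, 136, 173.
Linear molecule, 6 cuts → 7 fragments:
  1–55 → 55 bp
  56–78 → 23 bp
  79–98 → 20 bp
  99–123 → 25 bp
  124–136 → 13 bp
  137–173 → 37 bp
  174–184 → 11 bp
Sorted largest to smallest: 55, 37, 25, 23, 20, 13, 11 bp.

55, 37, 25, 23, 20, 13, 11 bp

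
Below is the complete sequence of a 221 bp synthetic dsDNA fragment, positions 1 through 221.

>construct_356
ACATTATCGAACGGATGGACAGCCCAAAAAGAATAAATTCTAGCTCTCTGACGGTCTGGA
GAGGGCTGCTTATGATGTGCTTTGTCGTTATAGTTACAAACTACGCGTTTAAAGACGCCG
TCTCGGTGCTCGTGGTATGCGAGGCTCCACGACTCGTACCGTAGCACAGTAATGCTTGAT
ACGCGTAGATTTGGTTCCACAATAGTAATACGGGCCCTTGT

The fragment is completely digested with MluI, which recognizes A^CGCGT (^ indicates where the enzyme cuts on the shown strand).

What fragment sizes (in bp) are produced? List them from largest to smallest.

MluI sites (ACGCGT) start at positions 103, 181.
MluI cuts after the first base of each site, so after positions 103, 181.
Linear molecule, 2 cuts → 3 fragments:
  1–103 → 103 bp
  104–181 → 78 bp
  182–221 → 40 bp
Sorted largest to smallest: 103, 78, 40 bp.

103, 78, 40 bp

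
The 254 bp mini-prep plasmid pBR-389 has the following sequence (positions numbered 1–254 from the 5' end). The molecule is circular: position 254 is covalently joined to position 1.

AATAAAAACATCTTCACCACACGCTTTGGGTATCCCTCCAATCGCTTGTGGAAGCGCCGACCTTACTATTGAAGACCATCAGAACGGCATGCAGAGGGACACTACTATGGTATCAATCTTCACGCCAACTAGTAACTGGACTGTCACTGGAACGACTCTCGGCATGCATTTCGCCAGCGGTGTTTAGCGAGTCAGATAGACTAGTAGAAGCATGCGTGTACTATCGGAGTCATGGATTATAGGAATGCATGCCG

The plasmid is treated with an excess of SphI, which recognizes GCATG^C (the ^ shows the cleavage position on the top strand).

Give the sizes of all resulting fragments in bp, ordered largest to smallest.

SphI sites (GCATGC) start at positions 87, 162, 210, 247.
SphI cuts after base 5 of each site (before the last base), so after positions 91, 166, 214, 251.
Circular molecule, 4 cuts → 4 fragments:
  92–166 → 75 bp
  167–214 → 48 bp
  215–251 → 37 bp
  252–254 then 1–91 → 3 + 91 = 94 bp
Sorted largest to smallest: 94, 75, 48, 37 bp.

94, 75, 48, 37 bp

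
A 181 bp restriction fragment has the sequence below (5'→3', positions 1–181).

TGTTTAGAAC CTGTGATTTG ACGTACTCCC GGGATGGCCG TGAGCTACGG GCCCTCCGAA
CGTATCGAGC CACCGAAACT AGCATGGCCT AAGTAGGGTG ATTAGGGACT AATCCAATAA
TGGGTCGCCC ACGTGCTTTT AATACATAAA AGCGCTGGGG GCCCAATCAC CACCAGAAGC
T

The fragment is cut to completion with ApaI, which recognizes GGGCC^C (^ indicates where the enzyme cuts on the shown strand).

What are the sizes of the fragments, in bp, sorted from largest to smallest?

110, 53, 18 bp

ApaI sites (GGGCCC) start at positions 49, 159.
ApaI cuts after base 5 of each site (before the last base), so after positions 53, 163.
Linear molecule, 2 cuts → 3 fragments:
  1–53 → 53 bp
  54–163 → 110 bp
  164–181 → 18 bp
Sorted largest to smallest: 110, 53, 18 bp.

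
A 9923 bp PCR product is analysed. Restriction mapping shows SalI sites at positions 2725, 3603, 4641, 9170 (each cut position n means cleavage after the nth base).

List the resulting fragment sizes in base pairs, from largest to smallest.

4529, 2725, 1038, 878, 753 bp

Linear molecule, 4 cuts → 5 fragments:
  2725 − 0 = 2725 bp
  3603 − 2725 = 878 bp
  4641 − 3603 = 1038 bp
  9170 − 4641 = 4529 bp
  9923 − 9170 = 753 bp
Sorted largest to smallest: 4529, 2725, 1038, 878, 753 bp.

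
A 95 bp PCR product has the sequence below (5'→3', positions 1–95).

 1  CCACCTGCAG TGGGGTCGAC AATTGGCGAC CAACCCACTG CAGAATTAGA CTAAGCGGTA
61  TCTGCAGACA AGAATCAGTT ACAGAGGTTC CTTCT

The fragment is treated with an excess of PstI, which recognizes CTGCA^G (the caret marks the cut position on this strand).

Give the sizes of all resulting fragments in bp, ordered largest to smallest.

33, 29, 24, 9 bp

PstI sites (CTGCAG) start at positions 5, 38, 62.
PstI cuts after base 5 of each site (before the last base), so after positions 9, 42, 66.
Linear molecule, 3 cuts → 4 fragments:
  1–9 → 9 bp
  10–42 → 33 bp
  43–66 → 24 bp
  67–95 → 29 bp
Sorted largest to smallest: 33, 29, 24, 9 bp.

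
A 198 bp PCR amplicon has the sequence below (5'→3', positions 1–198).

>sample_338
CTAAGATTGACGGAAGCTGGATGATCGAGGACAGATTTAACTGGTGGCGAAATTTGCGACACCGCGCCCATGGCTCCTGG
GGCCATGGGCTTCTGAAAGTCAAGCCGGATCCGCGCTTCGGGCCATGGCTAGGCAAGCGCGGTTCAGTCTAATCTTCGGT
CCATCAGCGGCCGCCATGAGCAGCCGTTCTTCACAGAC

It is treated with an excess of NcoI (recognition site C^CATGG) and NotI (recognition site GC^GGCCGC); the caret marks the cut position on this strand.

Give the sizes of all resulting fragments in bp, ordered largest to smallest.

68, 45, 40, 30, 15 bp

NcoI sites (CCATGG) start at positions 68, 83, 123.
NcoI cuts after the first base of each site, so after positions 68, 83, 123.
The NotI site (GCGGCCGC) starts at position 167.
NotI cuts after base 2 of each site, so after position 168.
Combined cut positions: 68, 83, 123, 168.
Linear molecule, 4 cuts → 5 fragments:
  1–68 → 68 bp
  69–83 → 15 bp
  84–123 → 40 bp
  124–168 → 45 bp
  169–198 → 30 bp
Sorted largest to smallest: 68, 45, 40, 30, 15 bp.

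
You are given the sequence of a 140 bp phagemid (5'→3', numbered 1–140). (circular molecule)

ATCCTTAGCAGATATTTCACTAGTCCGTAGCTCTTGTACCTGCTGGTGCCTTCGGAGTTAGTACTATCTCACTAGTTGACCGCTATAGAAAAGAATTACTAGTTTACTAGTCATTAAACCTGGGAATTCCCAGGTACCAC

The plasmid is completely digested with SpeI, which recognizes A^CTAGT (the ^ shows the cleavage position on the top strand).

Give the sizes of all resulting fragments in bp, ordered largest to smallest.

SpeI sites (ACTAGT) start at positions 19, 71, 98, 106.
SpeI cuts after the first base of each site, so after positions 19, 71, 98, 106.
Circular molecule, 4 cuts → 4 fragments:
  20–71 → 52 bp
  72–98 → 27 bp
  99–106 → 8 bp
  107–140 then 1–19 → 34 + 19 = 53 bp
Sorted largest to smallest: 53, 52, 27, 8 bp.

53, 52, 27, 8 bp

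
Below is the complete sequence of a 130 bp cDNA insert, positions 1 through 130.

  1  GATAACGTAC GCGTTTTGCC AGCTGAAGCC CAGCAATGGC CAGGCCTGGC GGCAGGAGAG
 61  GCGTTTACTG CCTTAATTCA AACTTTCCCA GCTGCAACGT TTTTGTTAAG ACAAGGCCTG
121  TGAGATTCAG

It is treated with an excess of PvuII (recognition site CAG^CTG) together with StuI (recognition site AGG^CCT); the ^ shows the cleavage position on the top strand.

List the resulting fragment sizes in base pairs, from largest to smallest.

47, 25, 22, 22, 14 bp

PvuII sites (CAGCTG) start at positions 20, 89.
PvuII cuts after base 3 of each site, so after positions 22, 91.
StuI sites (AGGCCT) start at positions 42, 114.
StuI cuts after base 3 of each site, so after positions 44, 116.
Combined cut positions: 22, 44, 91, 116.
Linear molecule, 4 cuts → 5 fragments:
  1–22 → 22 bp
  23–44 → 22 bp
  45–91 → 47 bp
  92–116 → 25 bp
  117–130 → 14 bp
Sorted largest to smallest: 47, 25, 22, 22, 14 bp.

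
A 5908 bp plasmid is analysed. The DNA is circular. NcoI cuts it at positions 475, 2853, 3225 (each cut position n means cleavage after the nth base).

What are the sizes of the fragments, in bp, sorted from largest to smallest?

Circular molecule, 3 cuts → 3 fragments:
  2853 − 475 = 2378 bp
  3225 − 2853 = 372 bp
  wrap: 5908 − 3225 + 475 = 3158 bp
Sorted largest to smallest: 3158, 2378, 372 bp.

3158, 2378, 372 bp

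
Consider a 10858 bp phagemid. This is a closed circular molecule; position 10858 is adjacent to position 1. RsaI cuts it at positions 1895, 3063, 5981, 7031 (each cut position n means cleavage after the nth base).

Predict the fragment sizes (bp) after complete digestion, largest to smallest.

Circular molecule, 4 cuts → 4 fragments:
  3063 − 1895 = 1168 bp
  5981 − 3063 = 2918 bp
  7031 − 5981 = 1050 bp
  wrap: 10858 − 7031 + 1895 = 5722 bp
Sorted largest to smallest: 5722, 2918, 1168, 1050 bp.

5722, 2918, 1168, 1050 bp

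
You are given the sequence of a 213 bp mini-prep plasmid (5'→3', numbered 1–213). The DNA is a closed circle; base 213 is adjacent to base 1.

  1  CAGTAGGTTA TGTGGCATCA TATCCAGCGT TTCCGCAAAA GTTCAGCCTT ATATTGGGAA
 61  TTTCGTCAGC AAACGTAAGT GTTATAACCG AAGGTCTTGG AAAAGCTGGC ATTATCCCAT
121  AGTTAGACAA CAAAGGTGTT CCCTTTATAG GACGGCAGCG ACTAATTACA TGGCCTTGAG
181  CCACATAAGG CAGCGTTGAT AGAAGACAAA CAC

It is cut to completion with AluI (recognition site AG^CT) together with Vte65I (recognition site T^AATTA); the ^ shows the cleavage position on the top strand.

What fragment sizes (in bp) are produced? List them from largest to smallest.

The AluI site (AGCT) starts at position 104.
AluI cuts after base 2 of each site, so after position 105.
The Vte65I site (TAATTA) starts at position 163.
Vte65I cuts after the first base of each site, so after position 163.
Combined cut positions: 105, 163.
Circular molecule, 2 cuts → 2 fragments:
  106–163 → 58 bp
  164–213 then 1–105 → 50 + 105 = 155 bp
Sorted largest to smallest: 155, 58 bp.

155, 58 bp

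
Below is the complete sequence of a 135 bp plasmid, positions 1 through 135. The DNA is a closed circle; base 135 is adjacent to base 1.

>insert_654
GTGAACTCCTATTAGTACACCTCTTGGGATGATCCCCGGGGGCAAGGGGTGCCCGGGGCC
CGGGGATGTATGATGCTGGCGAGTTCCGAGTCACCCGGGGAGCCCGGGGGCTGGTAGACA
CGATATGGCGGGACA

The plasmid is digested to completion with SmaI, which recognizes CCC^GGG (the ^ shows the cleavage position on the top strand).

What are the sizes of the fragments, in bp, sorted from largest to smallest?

SmaI sites (CCCGGG) start at positions 35, 52, 59, 94, 103.
SmaI cuts after base 3 of each site, so after positions 37, 54, 61, 96, 105.
Circular molecule, 5 cuts → 5 fragments:
  38–54 → 17 bp
  55–61 → 7 bp
  62–96 → 35 bp
  97–105 → 9 bp
  106–135 then 1–37 → 30 + 37 = 67 bp
Sorted largest to smallest: 67, 35, 17, 9, 7 bp.

67, 35, 17, 9, 7 bp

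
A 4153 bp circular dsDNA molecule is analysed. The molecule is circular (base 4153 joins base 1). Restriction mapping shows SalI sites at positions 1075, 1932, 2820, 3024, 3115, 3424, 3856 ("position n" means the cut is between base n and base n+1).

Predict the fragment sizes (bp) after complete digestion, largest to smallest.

Circular molecule, 7 cuts → 7 fragments:
  1932 − 1075 = 857 bp
  2820 − 1932 = 888 bp
  3024 − 2820 = 204 bp
  3115 − 3024 = 91 bp
  3424 − 3115 = 309 bp
  3856 − 3424 = 432 bp
  wrap: 4153 − 3856 + 1075 = 1372 bp
Sorted largest to smallest: 1372, 888, 857, 432, 309, 204, 91 bp.

1372, 888, 857, 432, 309, 204, 91 bp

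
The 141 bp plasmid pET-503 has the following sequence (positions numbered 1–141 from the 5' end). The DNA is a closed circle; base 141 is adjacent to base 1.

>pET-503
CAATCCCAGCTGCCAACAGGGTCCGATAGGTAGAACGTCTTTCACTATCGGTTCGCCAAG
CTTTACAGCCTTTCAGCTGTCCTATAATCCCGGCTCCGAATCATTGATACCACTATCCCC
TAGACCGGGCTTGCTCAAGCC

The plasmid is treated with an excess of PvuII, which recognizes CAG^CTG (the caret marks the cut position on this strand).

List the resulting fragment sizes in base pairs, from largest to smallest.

PvuII sites (CAGCTG) start at positions 7, 74.
PvuII cuts after base 3 of each site, so after positions 9, 76.
Circular molecule, 2 cuts → 2 fragments:
  10–76 → 67 bp
  77–141 then 1–9 → 65 + 9 = 74 bp
Sorted largest to smallest: 74, 67 bp.

74, 67 bp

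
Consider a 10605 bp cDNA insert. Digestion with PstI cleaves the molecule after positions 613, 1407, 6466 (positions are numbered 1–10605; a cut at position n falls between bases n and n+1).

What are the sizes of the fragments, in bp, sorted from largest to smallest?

5059, 4139, 794, 613 bp

Linear molecule, 3 cuts → 4 fragments:
  613 − 0 = 613 bp
  1407 − 613 = 794 bp
  6466 − 1407 = 5059 bp
  10605 − 6466 = 4139 bp
Sorted largest to smallest: 5059, 4139, 794, 613 bp.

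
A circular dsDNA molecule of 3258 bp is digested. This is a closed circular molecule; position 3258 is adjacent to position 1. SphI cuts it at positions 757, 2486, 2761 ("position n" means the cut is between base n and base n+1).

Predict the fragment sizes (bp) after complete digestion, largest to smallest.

Circular molecule, 3 cuts → 3 fragments:
  2486 − 757 = 1729 bp
  2761 − 2486 = 275 bp
  wrap: 3258 − 2761 + 757 = 1254 bp
Sorted largest to smallest: 1729, 1254, 275 bp.

1729, 1254, 275 bp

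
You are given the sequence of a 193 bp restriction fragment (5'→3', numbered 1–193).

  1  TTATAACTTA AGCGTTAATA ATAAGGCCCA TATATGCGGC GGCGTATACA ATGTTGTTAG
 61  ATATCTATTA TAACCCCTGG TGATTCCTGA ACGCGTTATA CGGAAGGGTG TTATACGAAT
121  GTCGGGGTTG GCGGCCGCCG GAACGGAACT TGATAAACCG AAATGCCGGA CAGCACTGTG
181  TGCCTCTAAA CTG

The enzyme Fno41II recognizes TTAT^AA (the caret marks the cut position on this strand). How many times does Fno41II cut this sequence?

TTATAA occurs starting at positions 1, 68.
Fno41II cuts at 2 sites.

2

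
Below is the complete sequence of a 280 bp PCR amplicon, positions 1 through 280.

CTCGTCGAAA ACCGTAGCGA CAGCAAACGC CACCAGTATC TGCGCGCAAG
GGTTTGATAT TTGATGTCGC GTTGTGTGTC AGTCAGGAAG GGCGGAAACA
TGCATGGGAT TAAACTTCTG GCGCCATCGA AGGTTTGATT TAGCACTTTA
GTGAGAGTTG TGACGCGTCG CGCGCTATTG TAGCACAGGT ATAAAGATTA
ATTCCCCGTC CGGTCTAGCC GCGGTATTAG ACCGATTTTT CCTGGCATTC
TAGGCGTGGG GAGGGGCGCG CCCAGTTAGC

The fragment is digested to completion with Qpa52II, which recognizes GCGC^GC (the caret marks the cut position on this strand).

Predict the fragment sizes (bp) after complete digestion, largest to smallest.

128, 96, 45, 11 bp

Qpa52II sites (GCGCGC) start at positions 42, 170, 266.
Qpa52II cuts after base 4 of each site, so after positions 45, 173, 269.
Linear molecule, 3 cuts → 4 fragments:
  1–45 → 45 bp
  46–173 → 128 bp
  174–269 → 96 bp
  270–280 → 11 bp
Sorted largest to smallest: 128, 96, 45, 11 bp.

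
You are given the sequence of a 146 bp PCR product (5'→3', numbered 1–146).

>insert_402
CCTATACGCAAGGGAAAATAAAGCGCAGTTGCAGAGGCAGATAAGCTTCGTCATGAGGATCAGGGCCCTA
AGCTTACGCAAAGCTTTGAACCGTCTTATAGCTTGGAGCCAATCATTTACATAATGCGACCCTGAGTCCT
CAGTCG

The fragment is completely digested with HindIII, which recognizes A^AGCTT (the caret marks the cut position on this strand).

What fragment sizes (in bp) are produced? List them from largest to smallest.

HindIII sites (AAGCTT) start at positions 43, 70, 81.
HindIII cuts after the first base of each site, so after positions 43, 70, 81.
Linear molecule, 3 cuts → 4 fragments:
  1–43 → 43 bp
  44–70 → 27 bp
  71–81 → 11 bp
  82–146 → 65 bp
Sorted largest to smallest: 65, 43, 27, 11 bp.

65, 43, 27, 11 bp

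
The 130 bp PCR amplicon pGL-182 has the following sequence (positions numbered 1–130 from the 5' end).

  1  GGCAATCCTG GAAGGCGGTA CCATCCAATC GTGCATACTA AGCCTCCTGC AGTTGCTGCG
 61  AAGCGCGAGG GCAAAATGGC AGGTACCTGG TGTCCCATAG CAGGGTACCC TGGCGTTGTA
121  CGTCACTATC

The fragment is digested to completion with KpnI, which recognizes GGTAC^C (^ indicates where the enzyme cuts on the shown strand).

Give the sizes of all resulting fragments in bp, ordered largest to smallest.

65, 22, 22, 21 bp

KpnI sites (GGTACC) start at positions 17, 82, 104.
KpnI cuts after base 5 of each site (before the last base), so after positions 21, 86, 108.
Linear molecule, 3 cuts → 4 fragments:
  1–21 → 21 bp
  22–86 → 65 bp
  87–108 → 22 bp
  109–130 → 22 bp
Sorted largest to smallest: 65, 22, 22, 21 bp.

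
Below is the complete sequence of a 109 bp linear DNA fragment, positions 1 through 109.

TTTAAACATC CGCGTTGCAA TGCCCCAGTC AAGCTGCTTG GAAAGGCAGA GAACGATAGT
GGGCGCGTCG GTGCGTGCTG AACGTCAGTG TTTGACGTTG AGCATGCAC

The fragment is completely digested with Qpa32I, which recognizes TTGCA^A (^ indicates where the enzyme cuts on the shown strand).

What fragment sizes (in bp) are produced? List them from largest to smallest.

90, 19 bp

The Qpa32I site (TTGCAA) starts at position 15.
Qpa32I cuts after base 5 of each site (before the last base), so after position 19.
Linear molecule, 1 cut → 2 fragments:
  1–19 → 19 bp
  20–109 → 90 bp
Sorted largest to smallest: 90, 19 bp.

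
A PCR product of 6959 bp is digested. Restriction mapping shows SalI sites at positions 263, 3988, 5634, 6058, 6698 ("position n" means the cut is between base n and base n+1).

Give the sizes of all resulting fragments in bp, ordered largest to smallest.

Linear molecule, 5 cuts → 6 fragments:
  263 − 0 = 263 bp
  3988 − 263 = 3725 bp
  5634 − 3988 = 1646 bp
  6058 − 5634 = 424 bp
  6698 − 6058 = 640 bp
  6959 − 6698 = 261 bp
Sorted largest to smallest: 3725, 1646, 640, 424, 263, 261 bp.

3725, 1646, 640, 424, 263, 261 bp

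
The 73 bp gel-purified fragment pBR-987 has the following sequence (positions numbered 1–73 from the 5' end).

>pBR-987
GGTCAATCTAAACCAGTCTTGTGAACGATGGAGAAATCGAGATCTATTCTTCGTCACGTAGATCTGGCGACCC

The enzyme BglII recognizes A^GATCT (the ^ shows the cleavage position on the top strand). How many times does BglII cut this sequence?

2

AGATCT occurs starting at positions 40, 60.
BglII cuts at 2 sites.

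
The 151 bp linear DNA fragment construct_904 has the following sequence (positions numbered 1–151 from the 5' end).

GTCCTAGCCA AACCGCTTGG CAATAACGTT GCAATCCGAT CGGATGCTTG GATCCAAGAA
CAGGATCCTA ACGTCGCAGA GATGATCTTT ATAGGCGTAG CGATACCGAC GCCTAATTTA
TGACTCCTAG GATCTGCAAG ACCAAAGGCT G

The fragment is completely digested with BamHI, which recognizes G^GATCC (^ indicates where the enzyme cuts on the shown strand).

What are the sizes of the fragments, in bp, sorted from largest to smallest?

88, 50, 13 bp

BamHI sites (GGATCC) start at positions 50, 63.
BamHI cuts after the first base of each site, so after positions 50, 63.
Linear molecule, 2 cuts → 3 fragments:
  1–50 → 50 bp
  51–63 → 13 bp
  64–151 → 88 bp
Sorted largest to smallest: 88, 50, 13 bp.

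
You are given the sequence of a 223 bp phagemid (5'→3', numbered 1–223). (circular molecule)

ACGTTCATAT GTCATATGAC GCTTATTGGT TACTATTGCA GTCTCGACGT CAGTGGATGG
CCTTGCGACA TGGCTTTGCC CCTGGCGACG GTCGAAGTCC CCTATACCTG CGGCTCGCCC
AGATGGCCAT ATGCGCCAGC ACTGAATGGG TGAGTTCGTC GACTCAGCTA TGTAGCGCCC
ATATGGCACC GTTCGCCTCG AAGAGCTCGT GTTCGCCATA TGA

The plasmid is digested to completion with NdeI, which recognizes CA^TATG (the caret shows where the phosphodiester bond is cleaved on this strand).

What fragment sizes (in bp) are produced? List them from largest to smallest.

115, 52, 37, 12, 7 bp

NdeI sites (CATATG) start at positions 6, 13, 128, 180, 217.
NdeI cuts after base 2 of each site, so after positions 7, 14, 129, 181, 218.
Circular molecule, 5 cuts → 5 fragments:
  8–14 → 7 bp
  15–129 → 115 bp
  130–181 → 52 bp
  182–218 → 37 bp
  219–223 then 1–7 → 5 + 7 = 12 bp
Sorted largest to smallest: 115, 52, 37, 12, 7 bp.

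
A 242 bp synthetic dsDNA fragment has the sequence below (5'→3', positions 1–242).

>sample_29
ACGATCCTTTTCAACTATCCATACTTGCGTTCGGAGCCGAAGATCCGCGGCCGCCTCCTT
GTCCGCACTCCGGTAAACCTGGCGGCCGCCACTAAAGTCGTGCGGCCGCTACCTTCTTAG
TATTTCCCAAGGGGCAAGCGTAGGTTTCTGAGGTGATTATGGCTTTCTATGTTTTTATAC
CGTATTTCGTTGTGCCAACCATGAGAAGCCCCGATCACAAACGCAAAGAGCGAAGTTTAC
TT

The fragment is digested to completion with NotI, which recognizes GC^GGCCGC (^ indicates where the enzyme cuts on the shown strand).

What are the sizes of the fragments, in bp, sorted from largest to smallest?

NotI sites (GCGGCCGC) start at positions 47, 82, 102.
NotI cuts after base 2 of each site, so after positions 48, 83, 103.
Linear molecule, 3 cuts → 4 fragments:
  1–48 → 48 bp
  49–83 → 35 bp
  84–103 → 20 bp
  104–242 → 139 bp
Sorted largest to smallest: 139, 48, 35, 20 bp.

139, 48, 35, 20 bp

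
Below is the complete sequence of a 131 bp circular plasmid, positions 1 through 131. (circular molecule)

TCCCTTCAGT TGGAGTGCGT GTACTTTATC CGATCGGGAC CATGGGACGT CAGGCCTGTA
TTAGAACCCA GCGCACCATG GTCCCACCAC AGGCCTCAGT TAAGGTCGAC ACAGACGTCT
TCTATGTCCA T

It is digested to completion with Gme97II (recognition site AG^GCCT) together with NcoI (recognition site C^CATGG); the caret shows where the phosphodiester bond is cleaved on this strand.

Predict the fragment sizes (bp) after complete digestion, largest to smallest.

79, 23, 16, 13 bp

Gme97II sites (AGGCCT) start at positions 52, 91.
Gme97II cuts after base 2 of each site, so after positions 53, 92.
NcoI sites (CCATGG) start at positions 40, 76.
NcoI cuts after the first base of each site, so after positions 40, 76.
Combined cut positions: 40, 53, 76, 92.
Circular molecule, 4 cuts → 4 fragments:
  41–53 → 13 bp
  54–76 → 23 bp
  77–92 → 16 bp
  93–131 then 1–40 → 39 + 40 = 79 bp
Sorted largest to smallest: 79, 23, 16, 13 bp.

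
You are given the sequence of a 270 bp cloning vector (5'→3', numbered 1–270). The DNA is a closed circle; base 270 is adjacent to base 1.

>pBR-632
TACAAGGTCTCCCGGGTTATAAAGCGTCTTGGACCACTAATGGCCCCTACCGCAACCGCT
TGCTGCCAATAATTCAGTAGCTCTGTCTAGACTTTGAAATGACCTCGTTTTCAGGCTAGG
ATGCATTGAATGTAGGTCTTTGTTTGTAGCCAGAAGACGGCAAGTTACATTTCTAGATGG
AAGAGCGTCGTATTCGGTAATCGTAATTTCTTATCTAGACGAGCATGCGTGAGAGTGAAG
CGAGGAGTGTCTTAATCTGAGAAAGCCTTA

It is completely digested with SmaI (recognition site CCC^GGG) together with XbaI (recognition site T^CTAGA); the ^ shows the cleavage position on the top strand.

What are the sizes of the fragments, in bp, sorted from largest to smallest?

The SmaI site (CCCGGG) starts at position 11.
SmaI cuts after base 3 of each site, so after position 13.
XbaI sites (TCTAGA) start at positions 86, 172, 214.
XbaI cuts after the first base of each site, so after positions 86, 172, 214.
Combined cut positions: 13, 86, 172, 214.
Circular molecule, 4 cuts → 4 fragments:
  14–86 → 73 bp
  87–172 → 86 bp
  173–214 → 42 bp
  215–270 then 1–13 → 56 + 13 = 69 bp
Sorted largest to smallest: 86, 73, 69, 42 bp.

86, 73, 69, 42 bp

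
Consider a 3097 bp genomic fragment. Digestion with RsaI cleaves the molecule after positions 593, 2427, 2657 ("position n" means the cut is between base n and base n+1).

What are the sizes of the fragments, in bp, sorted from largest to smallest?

1834, 593, 440, 230 bp

Linear molecule, 3 cuts → 4 fragments:
  593 − 0 = 593 bp
  2427 − 593 = 1834 bp
  2657 − 2427 = 230 bp
  3097 − 2657 = 440 bp
Sorted largest to smallest: 1834, 593, 440, 230 bp.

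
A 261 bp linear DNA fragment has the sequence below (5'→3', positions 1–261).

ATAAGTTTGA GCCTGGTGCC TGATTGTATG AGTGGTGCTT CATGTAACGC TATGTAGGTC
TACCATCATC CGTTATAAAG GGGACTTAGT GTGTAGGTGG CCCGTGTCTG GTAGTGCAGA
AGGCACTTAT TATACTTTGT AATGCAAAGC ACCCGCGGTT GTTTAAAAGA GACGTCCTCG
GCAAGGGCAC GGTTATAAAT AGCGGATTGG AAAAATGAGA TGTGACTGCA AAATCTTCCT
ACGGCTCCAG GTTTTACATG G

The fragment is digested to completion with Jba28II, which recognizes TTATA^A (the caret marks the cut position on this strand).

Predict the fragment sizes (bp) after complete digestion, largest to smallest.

120, 77, 64 bp

Jba28II sites (TTATAA) start at positions 73, 193.
Jba28II cuts after base 5 of each site (before the last base), so after positions 77, 197.
Linear molecule, 2 cuts → 3 fragments:
  1–77 → 77 bp
  78–197 → 120 bp
  198–261 → 64 bp
Sorted largest to smallest: 120, 77, 64 bp.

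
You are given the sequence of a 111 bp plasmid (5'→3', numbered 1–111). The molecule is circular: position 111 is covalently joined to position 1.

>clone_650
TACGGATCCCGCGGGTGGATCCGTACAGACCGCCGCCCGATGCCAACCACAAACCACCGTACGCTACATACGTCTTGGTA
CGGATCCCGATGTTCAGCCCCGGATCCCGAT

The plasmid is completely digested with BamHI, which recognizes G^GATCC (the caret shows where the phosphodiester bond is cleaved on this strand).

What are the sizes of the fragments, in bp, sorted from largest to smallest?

BamHI sites (GGATCC) start at positions 4, 17, 82, 102.
BamHI cuts after the first base of each site, so after positions 4, 17, 82, 102.
Circular molecule, 4 cuts → 4 fragments:
  5–17 → 13 bp
  18–82 → 65 bp
  83–102 → 20 bp
  103–111 then 1–4 → 9 + 4 = 13 bp
Sorted largest to smallest: 65, 20, 13, 13 bp.

65, 20, 13, 13 bp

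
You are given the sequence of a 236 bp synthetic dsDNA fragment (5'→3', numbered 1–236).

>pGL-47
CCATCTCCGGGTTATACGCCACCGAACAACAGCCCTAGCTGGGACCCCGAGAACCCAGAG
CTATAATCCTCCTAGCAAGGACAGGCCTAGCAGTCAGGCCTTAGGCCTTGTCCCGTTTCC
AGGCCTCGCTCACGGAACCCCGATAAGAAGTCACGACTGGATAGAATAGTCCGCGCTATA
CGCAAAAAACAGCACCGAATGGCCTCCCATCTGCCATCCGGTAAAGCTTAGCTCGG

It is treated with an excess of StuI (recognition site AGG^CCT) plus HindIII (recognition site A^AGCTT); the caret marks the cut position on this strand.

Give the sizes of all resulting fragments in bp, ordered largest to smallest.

101, 85, 18, 13, 12, 7 bp

StuI sites (AGGCCT) start at positions 83, 96, 103, 121.
StuI cuts after base 3 of each site, so after positions 85, 98, 105, 123.
The HindIII site (AAGCTT) starts at position 224.
HindIII cuts after the first base of each site, so after position 224.
Combined cut positions: 85, 98, 105, 123, 224.
Linear molecule, 5 cuts → 6 fragments:
  1–85 → 85 bp
  86–98 → 13 bp
  99–105 → 7 bp
  106–123 → 18 bp
  124–224 → 101 bp
  225–236 → 12 bp
Sorted largest to smallest: 101, 85, 18, 13, 12, 7 bp.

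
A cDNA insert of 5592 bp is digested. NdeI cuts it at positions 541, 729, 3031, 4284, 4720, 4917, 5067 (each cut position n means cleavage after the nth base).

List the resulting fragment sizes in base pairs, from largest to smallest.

Linear molecule, 7 cuts → 8 fragments:
  541 − 0 = 541 bp
  729 − 541 = 188 bp
  3031 − 729 = 2302 bp
  4284 − 3031 = 1253 bp
  4720 − 4284 = 436 bp
  4917 − 4720 = 197 bp
  5067 − 4917 = 150 bp
  5592 − 5067 = 525 bp
Sorted largest to smallest: 2302, 1253, 541, 525, 436, 197, 188, 150 bp.

2302, 1253, 541, 525, 436, 197, 188, 150 bp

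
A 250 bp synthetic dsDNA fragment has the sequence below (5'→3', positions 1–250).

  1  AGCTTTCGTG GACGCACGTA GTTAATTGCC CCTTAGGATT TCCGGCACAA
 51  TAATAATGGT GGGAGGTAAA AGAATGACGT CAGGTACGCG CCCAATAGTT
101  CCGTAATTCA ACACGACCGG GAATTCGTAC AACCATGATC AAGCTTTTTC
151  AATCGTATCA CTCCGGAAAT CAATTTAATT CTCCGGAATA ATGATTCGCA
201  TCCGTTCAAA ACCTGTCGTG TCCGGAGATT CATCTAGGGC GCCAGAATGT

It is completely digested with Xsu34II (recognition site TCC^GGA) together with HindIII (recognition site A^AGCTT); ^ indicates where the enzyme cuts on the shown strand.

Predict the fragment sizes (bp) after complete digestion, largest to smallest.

Xsu34II sites (TCCGGA) start at positions 162, 182, 221.
Xsu34II cuts after base 3 of each site, so after positions 164, 184, 223.
The HindIII site (AAGCTT) starts at position 141.
HindIII cuts after the first base of each site, so after position 141.
Combined cut positions: 141, 164, 184, 223.
Linear molecule, 4 cuts → 5 fragments:
  1–141 → 141 bp
  142–164 → 23 bp
  165–184 → 20 bp
  185–223 → 39 bp
  224–250 → 27 bp
Sorted largest to smallest: 141, 39, 27, 23, 20 bp.

141, 39, 27, 23, 20 bp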